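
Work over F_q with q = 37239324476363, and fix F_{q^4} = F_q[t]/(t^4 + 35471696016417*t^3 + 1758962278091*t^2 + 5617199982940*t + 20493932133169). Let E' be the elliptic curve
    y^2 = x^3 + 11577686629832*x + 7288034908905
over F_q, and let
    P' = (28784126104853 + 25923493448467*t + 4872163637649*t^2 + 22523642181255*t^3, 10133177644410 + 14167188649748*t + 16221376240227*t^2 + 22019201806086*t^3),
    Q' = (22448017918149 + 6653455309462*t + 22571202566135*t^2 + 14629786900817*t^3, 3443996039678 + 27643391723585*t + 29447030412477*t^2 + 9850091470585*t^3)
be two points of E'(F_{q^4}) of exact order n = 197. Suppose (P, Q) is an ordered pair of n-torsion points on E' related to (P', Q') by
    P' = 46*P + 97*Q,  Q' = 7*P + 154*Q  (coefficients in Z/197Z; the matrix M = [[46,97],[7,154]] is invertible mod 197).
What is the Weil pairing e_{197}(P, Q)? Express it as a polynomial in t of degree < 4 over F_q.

18215219601140 + 24122879585921*t + 7546230747983*t^2 + 34254745383921*t^3

Since e_{197}(P,P)=e_{197}(Q,Q)=1 and e_{197}(Q,P)=e_{197}(P,Q)^{-1}, expanding e_{197}(46*P + 97*Q,7*P + 154*Q) leaves e(P,Q)^det(M).
46*154 - 97*7 = 6405; reduced mod 197: det = 101, inverse 158.
Run Miller on y^2=x^3+11577686629832*x+7288034908905 over F_{37239324476363}: ladder 11000101 (8 bits); e = f_P(D_Q)/f_Q(D_P).
Result: e(P',Q') = 23103003631889 + 23947254910192*t + 34854518677444*t^2 + 5826176776271*t^3.
Raise to 158: e(P,Q) = 18215219601140 + 24122879585921*t + 7546230747983*t^2 + 34254745383921*t^3 in mu_{197}.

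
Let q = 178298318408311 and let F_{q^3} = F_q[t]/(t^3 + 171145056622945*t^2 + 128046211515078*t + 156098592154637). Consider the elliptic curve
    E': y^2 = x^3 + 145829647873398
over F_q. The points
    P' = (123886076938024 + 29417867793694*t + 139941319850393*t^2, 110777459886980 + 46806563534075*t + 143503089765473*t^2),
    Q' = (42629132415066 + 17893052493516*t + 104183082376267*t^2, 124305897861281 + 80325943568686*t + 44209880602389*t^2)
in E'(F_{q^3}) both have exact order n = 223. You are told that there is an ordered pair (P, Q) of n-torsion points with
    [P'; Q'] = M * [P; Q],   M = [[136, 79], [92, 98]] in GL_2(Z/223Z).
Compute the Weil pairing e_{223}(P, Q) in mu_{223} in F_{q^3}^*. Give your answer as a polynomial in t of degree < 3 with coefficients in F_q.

e_{223} is bilinear + alternating on E[223], so e_{223}(136*P + 79*Q, 92*P + 98*Q) = e_{223}(P,Q)^(136*98-79*92).
det M = 136*98 - 79*92 = 6060 = 39 (mod 223); 39^{-1} = 183 (mod 223).
Double-and-add over 11011111: 8-1 doublings, 7-1 additions; each step l_{T,T}/v_{2T} or l_{T,P'}/v at Q'+S for random S.
Miller gives e_{223}(P',Q') = 115956511579079 + 61354952227107*t + 171231384793483*t^2 in F_{178298318408311^3}.
Finally e_{223}(P,Q) = 79154165696101 + 509122758824*t + 45804892561455*t^2.

79154165696101 + 509122758824*t + 45804892561455*t^2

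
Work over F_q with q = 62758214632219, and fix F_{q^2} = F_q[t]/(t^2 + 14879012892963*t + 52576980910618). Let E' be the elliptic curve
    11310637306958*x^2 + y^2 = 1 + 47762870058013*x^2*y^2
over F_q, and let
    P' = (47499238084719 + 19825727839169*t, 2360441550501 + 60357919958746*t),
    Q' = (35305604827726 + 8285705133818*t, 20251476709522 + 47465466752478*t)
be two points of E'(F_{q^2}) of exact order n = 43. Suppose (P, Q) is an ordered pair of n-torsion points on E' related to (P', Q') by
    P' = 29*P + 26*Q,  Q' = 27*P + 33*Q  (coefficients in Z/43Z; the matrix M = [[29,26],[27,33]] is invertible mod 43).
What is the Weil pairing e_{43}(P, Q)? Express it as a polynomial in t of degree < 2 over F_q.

38834357076345 + 4563477437166*t

e_{43}(aP+bQ,cP+dQ) = e_{43}(P,Q)^(ad-bc); with (a,b,c,d)=(29,26,27,33) this gives the det-43 law.
Hence e(P,Q) = e(P',Q')^{14} where 14 = 40^{-1} mod 43.
Edwards->Montgomery: u=(1+y)/(1-y), v=u/x -> 46348423506545v^2=u^3+61179846413882u^2+u; then x_W=6576495470291u+41224691876938: y^2=x^3+5319892354762*x+30720825192886.
Miller loop for e_{43} over F_{62758214632219^2}: bits of 43 = 101011; 5 double steps + 3 add steps, l/v at each.
e_{43}(P',Q') = 39148865741739 + 16014791650216*t.
Hence e(P,Q) = 38834357076345 + 4563477437166*t in F_{62758214632219^2}^*.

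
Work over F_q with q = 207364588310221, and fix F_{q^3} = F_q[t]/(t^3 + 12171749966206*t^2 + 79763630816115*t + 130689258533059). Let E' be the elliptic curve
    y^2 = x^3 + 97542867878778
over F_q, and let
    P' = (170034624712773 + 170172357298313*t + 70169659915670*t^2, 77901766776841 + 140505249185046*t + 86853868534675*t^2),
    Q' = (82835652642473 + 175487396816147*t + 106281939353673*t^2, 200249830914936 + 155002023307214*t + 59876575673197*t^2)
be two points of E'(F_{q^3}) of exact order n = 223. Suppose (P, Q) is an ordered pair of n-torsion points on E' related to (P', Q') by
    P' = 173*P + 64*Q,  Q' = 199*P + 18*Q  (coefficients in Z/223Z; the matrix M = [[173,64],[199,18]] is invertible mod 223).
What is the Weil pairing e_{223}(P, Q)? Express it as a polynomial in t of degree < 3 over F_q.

62902214414988 + 194307156105714*t + 90822940807529*t^2

e_{223} is bilinear + alternating on E[223], so e_{223}(173*P + 64*Q, 199*P + 18*Q) = e_{223}(P,Q)^(173*18-64*199).
det M = 173*18 - 64*199 = -9622 = 190 (mod 223); 190^{-1} = 27 (mod 223).
Run Miller on y^2=x^3+97542867878778 over F_{207364588310221}: ladder 11011111 (8 bits); e = f_P(D_Q)/f_Q(D_P).
The quotient is 138346809994430 + 64899021652449*t + 191325978123896*t^2.
Hence e(P,Q) = 62902214414988 + 194307156105714*t + 90822940807529*t^2 in F_{207364588310221^3}^*.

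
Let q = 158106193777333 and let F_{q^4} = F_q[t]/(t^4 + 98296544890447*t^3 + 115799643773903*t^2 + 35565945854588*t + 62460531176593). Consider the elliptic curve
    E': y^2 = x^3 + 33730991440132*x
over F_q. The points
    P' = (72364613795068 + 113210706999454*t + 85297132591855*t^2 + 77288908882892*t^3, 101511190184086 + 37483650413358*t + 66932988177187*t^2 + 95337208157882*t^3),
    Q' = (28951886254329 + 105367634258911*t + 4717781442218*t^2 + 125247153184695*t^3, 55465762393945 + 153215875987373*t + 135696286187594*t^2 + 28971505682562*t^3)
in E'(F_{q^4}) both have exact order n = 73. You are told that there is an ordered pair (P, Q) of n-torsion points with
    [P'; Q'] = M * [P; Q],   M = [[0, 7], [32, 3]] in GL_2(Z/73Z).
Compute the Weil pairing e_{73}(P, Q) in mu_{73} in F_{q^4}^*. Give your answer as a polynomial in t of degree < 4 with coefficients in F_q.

59948577669811 + 53172810742151*t + 120620221883420*t^2 + 153204808160332*t^3

e_{73}(aP+bQ,cP+dQ) = e_{73}(P,Q)^(ad-bc); with (a,b,c,d)=(0,7,32,3) this gives the det-73 law.
det M = 0*3 - 7*32 = -224 = 68 (mod 73); 68^{-1} = 29 (mod 73).
Miller loop for e_{73} over F_{158106193777333^4}: bits of 73 = 1001001; 6 double steps + 2 add steps, l/v at each.
Miller gives e_{73}(P',Q') = 136711826471528 + 96142197815796*t + 30043996341855*t^2 + 73279551085437*t^3 in F_{158106193777333^4}.
(136711826471528 + 96142197815796*t + 30043996341855*t^2 + 73279551085437*t^3)^{29} mod (158106193777333,f) = 59948577669811 + 53172810742151*t + 120620221883420*t^2 + 153204808160332*t^3.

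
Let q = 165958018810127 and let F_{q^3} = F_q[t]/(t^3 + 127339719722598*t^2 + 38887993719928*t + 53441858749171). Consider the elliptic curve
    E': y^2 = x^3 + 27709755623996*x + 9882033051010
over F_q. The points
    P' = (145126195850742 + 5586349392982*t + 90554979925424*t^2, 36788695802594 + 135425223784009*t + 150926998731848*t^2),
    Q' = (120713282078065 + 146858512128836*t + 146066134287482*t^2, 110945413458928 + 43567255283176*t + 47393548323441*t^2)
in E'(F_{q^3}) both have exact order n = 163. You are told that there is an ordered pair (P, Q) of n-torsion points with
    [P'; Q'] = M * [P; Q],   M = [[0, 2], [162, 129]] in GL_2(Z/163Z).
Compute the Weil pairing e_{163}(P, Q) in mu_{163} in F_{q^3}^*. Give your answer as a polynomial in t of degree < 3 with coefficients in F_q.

The 163-Weil pairing on E[163] over F_{165958018810127} is alternating-bilinear: e_{163}(P',Q') = e_{163}(P,Q)^det(M).
det M = 0*129 - 2*162 = -324 = 2 (mod 163); 2^{-1} = 82 (mod 163).
Build f_{163,P'} and f_{163,Q'} via the 8-bit ladder of 163=10100011_2; evaluate at shifted divisors; quotient in F_{165958018810127^3}.
f_P(D_Q)/f_Q(D_P) = 3097434321251 + 97010411485314*t + 129092515378247*t^2.
Raise to 82: e(P,Q) = 1576413403804 + 91151452732161*t + 107222110299638*t^2 in mu_{163}.

1576413403804 + 91151452732161*t + 107222110299638*t^2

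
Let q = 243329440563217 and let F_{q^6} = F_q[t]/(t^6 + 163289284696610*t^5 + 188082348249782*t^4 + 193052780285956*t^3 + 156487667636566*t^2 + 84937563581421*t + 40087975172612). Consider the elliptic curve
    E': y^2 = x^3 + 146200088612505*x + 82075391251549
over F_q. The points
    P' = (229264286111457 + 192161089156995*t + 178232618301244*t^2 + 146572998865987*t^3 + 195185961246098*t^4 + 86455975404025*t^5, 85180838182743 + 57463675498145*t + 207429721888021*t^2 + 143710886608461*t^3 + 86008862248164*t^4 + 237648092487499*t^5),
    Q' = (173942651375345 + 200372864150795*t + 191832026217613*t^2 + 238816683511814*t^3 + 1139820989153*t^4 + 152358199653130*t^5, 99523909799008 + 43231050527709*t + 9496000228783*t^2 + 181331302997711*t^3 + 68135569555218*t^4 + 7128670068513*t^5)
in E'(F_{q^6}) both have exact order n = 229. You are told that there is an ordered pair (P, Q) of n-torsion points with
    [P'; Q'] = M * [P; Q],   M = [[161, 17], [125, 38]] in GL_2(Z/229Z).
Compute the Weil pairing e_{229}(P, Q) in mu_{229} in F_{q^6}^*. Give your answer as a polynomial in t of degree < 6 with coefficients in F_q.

Alternating bilinearity on E[229] (values in mu_{229} in F_{243329440563217^6}) gives e(P',Q') = e(P,Q)^det(M).
So e_{229}(P,Q) = e_{229}(P',Q')^{71}, since 100*71 = 1 mod 229.
Run Miller on y^2=x^3+146200088612505*x+82075391251549 over F_{243329440563217}: ladder 11100101 (8 bits); e = f_P(D_Q)/f_Q(D_P).
Result: e(P',Q') = 118069862169861 + 167645812936699*t + 199108922722509*t^2 + 53863917440610*t^3 + 79692310380792*t^4 + 89064797412676*t^5.
Hence e(P,Q) = 176028130614038 + 194063225850406*t + 158134587762602*t^2 + 126612697142289*t^3 + 241860870789324*t^4 + 159861200112534*t^5 in F_{243329440563217^6}^*.

176028130614038 + 194063225850406*t + 158134587762602*t^2 + 126612697142289*t^3 + 241860870789324*t^4 + 159861200112534*t^5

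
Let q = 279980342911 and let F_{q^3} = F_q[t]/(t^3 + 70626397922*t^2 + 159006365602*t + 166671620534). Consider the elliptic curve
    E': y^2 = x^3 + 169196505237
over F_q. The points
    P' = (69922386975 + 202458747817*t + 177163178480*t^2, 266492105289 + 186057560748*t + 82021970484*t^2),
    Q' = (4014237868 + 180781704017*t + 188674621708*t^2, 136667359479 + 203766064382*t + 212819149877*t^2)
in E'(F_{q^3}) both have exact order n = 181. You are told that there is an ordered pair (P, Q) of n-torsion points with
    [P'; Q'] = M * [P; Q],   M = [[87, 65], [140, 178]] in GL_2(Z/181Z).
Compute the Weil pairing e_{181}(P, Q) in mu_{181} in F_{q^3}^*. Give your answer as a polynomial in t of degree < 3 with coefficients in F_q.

258732543886 + 79396978680*t + 194861814762*t^2

Since e_{181}(P,P)=e_{181}(Q,Q)=1 and e_{181}(Q,P)=e_{181}(P,Q)^{-1}, expanding e_{181}(87*P + 65*Q,140*P + 178*Q) leaves e(P,Q)^det(M).
87*178 - 65*140 = 6386; reduced mod 181: det = 51, inverse 71.
Double-and-add over 10110101: 8-1 doublings, 5-1 additions; each step l_{T,T}/v_{2T} or l_{T,P'}/v at Q'+S for random S.
So e_{181}(P',Q') = 275919293355 + 174658726828*t + 246384059015*t^2.
Raise to 71: e(P,Q) = 258732543886 + 79396978680*t + 194861814762*t^2 in mu_{181}.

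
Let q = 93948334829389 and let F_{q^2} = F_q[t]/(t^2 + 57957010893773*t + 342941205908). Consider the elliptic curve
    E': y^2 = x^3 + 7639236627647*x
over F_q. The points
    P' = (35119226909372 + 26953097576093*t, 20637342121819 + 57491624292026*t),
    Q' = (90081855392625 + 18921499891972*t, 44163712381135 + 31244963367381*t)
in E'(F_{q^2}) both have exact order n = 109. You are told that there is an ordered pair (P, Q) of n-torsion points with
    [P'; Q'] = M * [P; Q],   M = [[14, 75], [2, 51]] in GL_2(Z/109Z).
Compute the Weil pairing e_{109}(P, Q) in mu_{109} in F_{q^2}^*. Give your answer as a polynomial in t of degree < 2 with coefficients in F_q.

26608834385841 + 22982306385073*t

e_{109}(aP+bQ,cP+dQ) = e_{109}(P,Q)^(ad-bc); with (a,b,c,d)=(14,75,2,51) this gives the det-109 law.
Inverting 19 mod 109: 23. Thus e_{109}(P,Q) = e(P',Q')^{23}.
Double-and-add over 1101101: 7-1 doublings, 5-1 additions; each step l_{T,T}/v_{2T} or l_{T,P'}/v at Q'+S for random S.
Miller gives e_{109}(P',Q') = 48840380411152 + 63544358923254*t in F_{93948334829389^2}.
Raise to 23: e(P,Q) = 26608834385841 + 22982306385073*t in mu_{109}.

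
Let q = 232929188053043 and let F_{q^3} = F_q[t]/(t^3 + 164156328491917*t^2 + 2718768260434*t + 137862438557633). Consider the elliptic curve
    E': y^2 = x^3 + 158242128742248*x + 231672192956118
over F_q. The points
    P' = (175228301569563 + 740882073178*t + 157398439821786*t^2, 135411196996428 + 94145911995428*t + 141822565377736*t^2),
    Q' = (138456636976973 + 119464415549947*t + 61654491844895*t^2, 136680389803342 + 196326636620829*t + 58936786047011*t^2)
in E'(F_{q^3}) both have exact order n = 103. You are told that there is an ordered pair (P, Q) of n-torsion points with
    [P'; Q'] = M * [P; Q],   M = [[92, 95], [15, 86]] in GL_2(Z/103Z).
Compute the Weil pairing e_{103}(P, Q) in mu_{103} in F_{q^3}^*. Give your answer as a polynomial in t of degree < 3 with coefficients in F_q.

175406058711943 + 40373071954139*t + 127298828181660*t^2

Alternating bilinearity on E[103] (values in mu_{103} in F_{232929188053043^3}) gives e(P',Q') = e(P,Q)^det(M).
det M = 92*86 - 95*15 = 6487 = 101 (mod 103); 101^{-1} = 51 (mod 103).
Miller loop for e_{103} over F_{232929188053043^3}: bits of 103 = 1100111; 6 double steps + 4 add steps, l/v at each.
e_{103}(P',Q') = 227469791229165 + 197381584241565*t + 187783670762759*t^2.
Thus e_{103}(P,Q) = 175406058711943 + 40373071954139*t + 127298828181660*t^2.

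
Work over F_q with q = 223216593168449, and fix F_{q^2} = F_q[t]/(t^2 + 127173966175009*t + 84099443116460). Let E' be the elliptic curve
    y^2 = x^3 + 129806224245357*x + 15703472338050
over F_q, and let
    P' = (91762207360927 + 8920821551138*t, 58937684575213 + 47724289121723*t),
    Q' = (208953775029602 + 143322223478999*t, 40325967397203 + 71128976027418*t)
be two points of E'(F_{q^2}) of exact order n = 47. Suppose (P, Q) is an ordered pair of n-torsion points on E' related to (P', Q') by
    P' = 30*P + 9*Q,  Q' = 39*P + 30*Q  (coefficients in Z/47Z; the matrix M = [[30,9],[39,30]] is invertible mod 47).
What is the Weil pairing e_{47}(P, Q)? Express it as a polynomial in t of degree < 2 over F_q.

161099098825432 + 179696291276487*t

The 47-Weil pairing on E[47] over F_{223216593168449} is alternating-bilinear: e_{47}(P',Q') = e_{47}(P,Q)^det(M).
Hence e(P,Q) = e(P',Q')^{25} where 25 = 32^{-1} mod 47.
Miller loop for e_{47} over F_{223216593168449^2}: bits of 47 = 101111; 5 double steps + 4 add steps, l/v at each.
So e_{47}(P',Q') = 89038829643959 + 148397392895604*t.
e_{47}(P,Q) = (89038829643959 + 148397392895604*t)^{25} = 161099098825432 + 179696291276487*t.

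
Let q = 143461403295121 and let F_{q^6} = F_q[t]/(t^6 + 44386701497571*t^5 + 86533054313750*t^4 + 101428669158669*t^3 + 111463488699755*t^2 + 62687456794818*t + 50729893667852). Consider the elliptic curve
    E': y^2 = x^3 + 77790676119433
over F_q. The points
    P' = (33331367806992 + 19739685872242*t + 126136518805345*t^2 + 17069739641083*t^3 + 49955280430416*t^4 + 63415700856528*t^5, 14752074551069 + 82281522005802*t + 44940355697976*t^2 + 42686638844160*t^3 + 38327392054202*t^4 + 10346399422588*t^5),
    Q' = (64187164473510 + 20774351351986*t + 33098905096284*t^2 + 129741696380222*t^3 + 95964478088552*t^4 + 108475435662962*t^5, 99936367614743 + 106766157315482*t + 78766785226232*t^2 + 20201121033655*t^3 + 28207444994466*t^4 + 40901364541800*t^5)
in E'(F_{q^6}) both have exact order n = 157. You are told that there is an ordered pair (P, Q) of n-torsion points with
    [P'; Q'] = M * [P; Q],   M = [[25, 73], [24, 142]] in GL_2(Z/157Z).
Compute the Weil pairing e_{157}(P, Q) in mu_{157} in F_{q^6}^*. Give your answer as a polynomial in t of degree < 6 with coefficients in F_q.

e_{157}(aP+bQ,cP+dQ) = e_{157}(P,Q)^(ad-bc); with (a,b,c,d)=(25,73,24,142) this gives the det-157 law.
So e_{157}(P,Q) = e_{157}(P',Q')^{115}, since 71*115 = 1 mod 157.
n = 157 = (10011101)_2 (8 bits, wt 5); accumulate f_{157,P'}(Q'+S)/f_{157,P'}(S) along the 7-step ladder.
Result: e(P',Q') = 32952011853081 + 71571433283859*t + 38323753582948*t^2 + 114710877767280*t^3 + 56627145970223*t^4 + 56377430991663*t^5.
Finally e_{157}(P,Q) = 27612638784473 + 72822601067661*t + 130289662000799*t^2 + 73827273996839*t^3 + 58714300517145*t^4 + 24826307068447*t^5.

27612638784473 + 72822601067661*t + 130289662000799*t^2 + 73827273996839*t^3 + 58714300517145*t^4 + 24826307068447*t^5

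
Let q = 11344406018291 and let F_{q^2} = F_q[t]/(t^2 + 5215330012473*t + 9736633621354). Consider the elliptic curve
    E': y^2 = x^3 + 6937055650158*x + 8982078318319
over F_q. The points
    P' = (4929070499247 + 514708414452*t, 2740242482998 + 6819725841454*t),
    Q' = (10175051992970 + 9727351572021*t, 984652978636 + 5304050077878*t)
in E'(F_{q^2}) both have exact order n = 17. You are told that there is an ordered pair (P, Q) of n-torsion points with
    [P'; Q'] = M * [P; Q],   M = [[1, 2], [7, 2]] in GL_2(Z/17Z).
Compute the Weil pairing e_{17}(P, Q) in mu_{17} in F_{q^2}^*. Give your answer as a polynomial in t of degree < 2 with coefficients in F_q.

917276049869 + 358243418125*t

Under M = [[1,2],[7,2]] in GL_2(Z/17), e_{17}(P',Q') = e_{17}(P,Q)^(1*2-2*7 mod 17).
Inverting 5 mod 17: 7. Thus e_{17}(P,Q) = e(P',Q')^{7}.
Double-and-add over 10001: 5-1 doublings, 2-1 additions; each step l_{T,T}/v_{2T} or l_{T,P'}/v at Q'+S for random S.
So e_{17}(P',Q') = 4662912201192 + 8116363985720*t.
Hence e(P,Q) = 917276049869 + 358243418125*t in F_{11344406018291^2}^*.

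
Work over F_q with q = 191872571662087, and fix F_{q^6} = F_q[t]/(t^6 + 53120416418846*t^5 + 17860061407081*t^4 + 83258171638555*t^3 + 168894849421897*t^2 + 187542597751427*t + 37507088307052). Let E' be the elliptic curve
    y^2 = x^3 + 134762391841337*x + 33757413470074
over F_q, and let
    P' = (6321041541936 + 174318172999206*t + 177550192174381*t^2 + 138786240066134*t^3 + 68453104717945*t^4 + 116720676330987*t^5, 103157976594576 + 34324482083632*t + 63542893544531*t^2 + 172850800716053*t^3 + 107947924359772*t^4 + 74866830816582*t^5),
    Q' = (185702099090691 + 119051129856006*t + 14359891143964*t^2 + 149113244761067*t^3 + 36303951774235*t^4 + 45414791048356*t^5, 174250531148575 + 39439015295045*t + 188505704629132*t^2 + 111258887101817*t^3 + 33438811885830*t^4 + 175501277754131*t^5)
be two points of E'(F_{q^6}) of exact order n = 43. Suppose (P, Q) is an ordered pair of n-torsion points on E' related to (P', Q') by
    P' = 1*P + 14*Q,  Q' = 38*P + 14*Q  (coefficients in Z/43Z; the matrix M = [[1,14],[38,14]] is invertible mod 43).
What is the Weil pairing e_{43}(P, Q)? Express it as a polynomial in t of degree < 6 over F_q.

Alternating bilinearity on E[43] (values in mu_{43} in F_{191872571662087^6}) gives e(P',Q') = e(P,Q)^det(M).
det(M) mod 43 = 41; its inverse in (Z/43)^* is 21 (check: 41*21 mod 43 = 1).
Run Miller on y^2=x^3+134762391841337*x+33757413470074 over F_{191872571662087}: ladder 101011 (6 bits); e = f_P(D_Q)/f_Q(D_P).
e_{43}(P',Q') = 42362194741149 + 12213195709514*t + 142553780028145*t^2 + 150066108248948*t^3 + 32912540388127*t^4 + 184934653590964*t^5.
e_{43}(P,Q) = (42362194741149 + 12213195709514*t + 142553780028145*t^2 + 150066108248948*t^3 + 32912540388127*t^4 + 184934653590964*t^5)^{21} = 116853597937757 + 136401960576622*t + 69964356399780*t^2 + 138673753368364*t^3 + 176595632100746*t^4 + 118688792847316*t^5.

116853597937757 + 136401960576622*t + 69964356399780*t^2 + 138673753368364*t^3 + 176595632100746*t^4 + 118688792847316*t^5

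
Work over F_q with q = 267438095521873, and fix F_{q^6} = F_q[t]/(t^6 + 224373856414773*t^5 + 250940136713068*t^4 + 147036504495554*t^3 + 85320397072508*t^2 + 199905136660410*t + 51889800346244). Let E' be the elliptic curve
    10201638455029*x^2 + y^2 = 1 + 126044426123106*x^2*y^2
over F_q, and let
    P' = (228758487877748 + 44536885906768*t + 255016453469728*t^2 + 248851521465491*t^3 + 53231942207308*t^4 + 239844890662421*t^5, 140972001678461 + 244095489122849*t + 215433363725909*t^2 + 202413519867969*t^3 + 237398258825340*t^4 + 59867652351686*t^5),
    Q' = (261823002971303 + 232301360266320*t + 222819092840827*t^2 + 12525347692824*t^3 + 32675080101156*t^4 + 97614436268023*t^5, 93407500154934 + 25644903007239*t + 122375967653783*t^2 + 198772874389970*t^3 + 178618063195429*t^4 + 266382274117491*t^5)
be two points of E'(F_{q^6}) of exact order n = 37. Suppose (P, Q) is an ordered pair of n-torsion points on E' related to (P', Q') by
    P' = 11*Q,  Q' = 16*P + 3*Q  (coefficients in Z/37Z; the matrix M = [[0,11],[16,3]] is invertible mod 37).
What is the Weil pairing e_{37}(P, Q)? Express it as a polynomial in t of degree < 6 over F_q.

e_{37}(aP+bQ,cP+dQ) = e_{37}(P,Q)^(ad-bc); with (a,b,c,d)=(0,11,16,3) this gives the det-37 law.
Inverting 9 mod 37: 33. Thus e_{37}(P,Q) = e(P',Q')^{33}.
Edwards->Montgomery: u=(1+y)/(1-y), v=u/x -> 232253383608782v^2=u^3+130538720844395u^2+u; then x_W=37898826963449u+245572757031250: y^2=x^3+25882274592517*x.
Miller loop for e_{37} over F_{267438095521873^6}: bits of 37 = 100101; 5 double steps + 2 add steps, l/v at each.
e_{37}(P',Q') = 36467228431775 + 166079130716405*t + 217885652647238*t^2 + 103715618051244*t^3 + 42567377991150*t^4 + 52136740719862*t^5.
Raise to 33: e(P,Q) = 91766879604236 + 59049499595304*t + 173515804209227*t^2 + 221400357123137*t^3 + 6982206528945*t^4 + 201838347084119*t^5 in mu_{37}.

91766879604236 + 59049499595304*t + 173515804209227*t^2 + 221400357123137*t^3 + 6982206528945*t^4 + 201838347084119*t^5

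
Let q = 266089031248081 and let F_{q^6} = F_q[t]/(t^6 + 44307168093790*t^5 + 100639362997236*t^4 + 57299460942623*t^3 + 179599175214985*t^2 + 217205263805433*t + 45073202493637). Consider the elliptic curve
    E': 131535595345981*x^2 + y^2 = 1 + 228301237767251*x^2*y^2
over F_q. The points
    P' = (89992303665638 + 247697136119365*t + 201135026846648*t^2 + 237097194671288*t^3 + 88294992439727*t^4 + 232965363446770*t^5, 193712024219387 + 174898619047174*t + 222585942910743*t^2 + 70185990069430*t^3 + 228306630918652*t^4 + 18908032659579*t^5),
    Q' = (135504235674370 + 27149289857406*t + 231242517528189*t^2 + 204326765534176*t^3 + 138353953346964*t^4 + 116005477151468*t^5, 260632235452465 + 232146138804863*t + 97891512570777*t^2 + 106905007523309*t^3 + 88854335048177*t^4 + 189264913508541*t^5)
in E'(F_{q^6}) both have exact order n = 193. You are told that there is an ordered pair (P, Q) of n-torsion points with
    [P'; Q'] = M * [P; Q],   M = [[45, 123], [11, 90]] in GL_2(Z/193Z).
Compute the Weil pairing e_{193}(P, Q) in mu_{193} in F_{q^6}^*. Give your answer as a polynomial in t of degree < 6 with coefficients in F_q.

Alternating bilinearity on E[193] (values in mu_{193} in F_{266089031248081^6}) gives e(P',Q') = e(P,Q)^det(M).
So e_{193}(P,Q) = e_{193}(P',Q')^{77}, since 188*77 = 1 mod 193.
Map (x,y)_Ed via u=(1+y)/(1-y), v=(1+y)/((1-y)x) to Montgomery A=201873265537369,B=18391664004477; then to (a',b')=(152544757489709,260954561325539).
Double-and-add over 11000001: 8-1 doublings, 3-1 additions; each step l_{T,T}/v_{2T} or l_{T,P'}/v at Q'+S for random S.
Result: e(P',Q') = 1547537202415 + 6077935842777*t + 236936329278325*t^2 + 37362545093966*t^3 + 245751432836689*t^4 + 219283357787024*t^5.
Finally e_{193}(P,Q) = 19909908991130 + 246162144874217*t + 109624843889483*t^2 + 33273904788526*t^3 + 254252372909127*t^4 + 190004151977123*t^5.

19909908991130 + 246162144874217*t + 109624843889483*t^2 + 33273904788526*t^3 + 254252372909127*t^4 + 190004151977123*t^5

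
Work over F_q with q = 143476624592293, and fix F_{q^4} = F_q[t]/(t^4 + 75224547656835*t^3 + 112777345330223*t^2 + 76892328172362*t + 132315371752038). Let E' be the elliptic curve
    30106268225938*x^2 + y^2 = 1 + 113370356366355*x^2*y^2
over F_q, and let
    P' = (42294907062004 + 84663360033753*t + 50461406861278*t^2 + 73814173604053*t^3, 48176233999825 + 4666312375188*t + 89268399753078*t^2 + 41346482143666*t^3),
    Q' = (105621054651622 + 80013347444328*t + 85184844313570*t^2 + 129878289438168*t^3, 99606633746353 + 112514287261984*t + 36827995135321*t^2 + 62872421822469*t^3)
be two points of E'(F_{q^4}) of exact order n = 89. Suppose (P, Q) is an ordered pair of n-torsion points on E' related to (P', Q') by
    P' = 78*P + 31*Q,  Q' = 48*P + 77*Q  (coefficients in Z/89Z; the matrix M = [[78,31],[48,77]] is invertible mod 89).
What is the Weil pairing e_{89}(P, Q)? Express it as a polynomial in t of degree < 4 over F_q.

47581593351663 + 21663750735439*t + 103159487184172*t^2 + 26008379356670*t^3

Alternating bilinearity on E[89] (values in mu_{89} in F_{143476624592293^4}) gives e(P',Q') = e(P,Q)^det(M).
So e_{89}(P,Q) = e_{89}(P',Q')^{72}, since 68*72 = 1 mod 89.
Map (x,y)_Ed via u=(1+y)/(1-y), v=(1+y)/((1-y)x) to Montgomery A=0,B=60461601429017; then to (a',b')=(135250725902563,0).
7-bit Miller (1011001) on E'/F_{143476624592293} with a'=135250725902563, b'=0: accumulate tangent/chord ratios at Q'+S and P'+S'.
So e_{89}(P',Q') = 17956360953809 + 12773370081400*t + 60186524055692*t^2 + 83034092111986*t^3.
e_{89}(P,Q) = (17956360953809 + 12773370081400*t + 60186524055692*t^2 + 83034092111986*t^3)^{72} = 47581593351663 + 21663750735439*t + 103159487184172*t^2 + 26008379356670*t^3.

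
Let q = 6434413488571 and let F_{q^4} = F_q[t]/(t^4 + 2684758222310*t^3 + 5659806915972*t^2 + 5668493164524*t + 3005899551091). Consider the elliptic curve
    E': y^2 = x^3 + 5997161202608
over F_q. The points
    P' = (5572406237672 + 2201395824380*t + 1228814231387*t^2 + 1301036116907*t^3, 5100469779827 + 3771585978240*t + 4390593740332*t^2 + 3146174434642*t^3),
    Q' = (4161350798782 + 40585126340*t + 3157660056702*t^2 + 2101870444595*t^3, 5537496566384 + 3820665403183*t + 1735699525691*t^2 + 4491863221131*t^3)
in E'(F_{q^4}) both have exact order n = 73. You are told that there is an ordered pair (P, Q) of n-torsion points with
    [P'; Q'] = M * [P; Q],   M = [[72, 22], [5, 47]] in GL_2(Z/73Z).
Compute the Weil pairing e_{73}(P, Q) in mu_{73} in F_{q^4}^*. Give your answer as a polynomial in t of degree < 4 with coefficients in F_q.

Alternating bilinearity on E[73] (values in mu_{73} in F_{6434413488571^4}) gives e(P',Q') = e(P,Q)^det(M).
Hence e(P,Q) = e(P',Q')^{53} where 53 = 62^{-1} mod 73.
n = 73 = (1001001)_2 (7 bits, wt 3); accumulate f_{73,P'}(Q'+S)/f_{73,P'}(S) along the 6-step ladder.
Result: e(P',Q') = 5267967140512 + 5498608953284*t + 4047500205870*t^2 + 509713938797*t^3.
Hence e(P,Q) = 5777574137454 + 4413437610404*t + 206887137484*t^2 + 6046536173213*t^3 in F_{6434413488571^4}^*.

5777574137454 + 4413437610404*t + 206887137484*t^2 + 6046536173213*t^3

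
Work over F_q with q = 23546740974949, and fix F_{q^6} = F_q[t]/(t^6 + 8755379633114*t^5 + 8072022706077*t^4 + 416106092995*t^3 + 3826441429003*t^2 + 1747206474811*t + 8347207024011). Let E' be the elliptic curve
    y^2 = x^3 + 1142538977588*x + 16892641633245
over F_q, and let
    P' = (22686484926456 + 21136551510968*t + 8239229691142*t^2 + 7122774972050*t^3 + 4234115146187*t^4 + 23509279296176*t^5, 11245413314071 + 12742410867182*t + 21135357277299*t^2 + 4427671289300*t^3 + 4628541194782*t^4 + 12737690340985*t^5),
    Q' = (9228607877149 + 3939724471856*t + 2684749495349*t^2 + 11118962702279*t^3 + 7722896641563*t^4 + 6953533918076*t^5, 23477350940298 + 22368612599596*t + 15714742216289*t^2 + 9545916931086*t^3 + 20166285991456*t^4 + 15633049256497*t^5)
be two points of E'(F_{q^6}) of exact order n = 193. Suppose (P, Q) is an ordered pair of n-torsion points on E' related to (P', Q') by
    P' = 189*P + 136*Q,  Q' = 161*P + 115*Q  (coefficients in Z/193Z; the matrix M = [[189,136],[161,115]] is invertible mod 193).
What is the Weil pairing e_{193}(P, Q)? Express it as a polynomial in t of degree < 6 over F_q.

21292724487950 + 7506543028668*t + 6820617260543*t^2 + 2140741412624*t^3 + 7971089566815*t^4 + 6507461505630*t^5

Since e_{193}(P,P)=e_{193}(Q,Q)=1 and e_{193}(Q,P)=e_{193}(P,Q)^{-1}, expanding e_{193}(189*P + 136*Q,161*P + 115*Q) leaves e(P,Q)^det(M).
Inverting 32 mod 193: 187. Thus e_{193}(P,Q) = e(P',Q')^{187}.
n = 193 = (11000001)_2 (8 bits, wt 3); accumulate f_{193,P'}(Q'+S)/f_{193,P'}(S) along the 7-step ladder.
f_P(D_Q)/f_Q(D_P) = 20046076534040 + 12694646715057*t + 2577665115180*t^2 + 10414513076414*t^3 + 21253690493346*t^4 + 16031849856577*t^5.
(20046076534040 + 12694646715057*t + 2577665115180*t^2 + 10414513076414*t^3 + 21253690493346*t^4 + 16031849856577*t^5)^{187} mod (23546740974949,f) = 21292724487950 + 7506543028668*t + 6820617260543*t^2 + 2140741412624*t^3 + 7971089566815*t^4 + 6507461505630*t^5.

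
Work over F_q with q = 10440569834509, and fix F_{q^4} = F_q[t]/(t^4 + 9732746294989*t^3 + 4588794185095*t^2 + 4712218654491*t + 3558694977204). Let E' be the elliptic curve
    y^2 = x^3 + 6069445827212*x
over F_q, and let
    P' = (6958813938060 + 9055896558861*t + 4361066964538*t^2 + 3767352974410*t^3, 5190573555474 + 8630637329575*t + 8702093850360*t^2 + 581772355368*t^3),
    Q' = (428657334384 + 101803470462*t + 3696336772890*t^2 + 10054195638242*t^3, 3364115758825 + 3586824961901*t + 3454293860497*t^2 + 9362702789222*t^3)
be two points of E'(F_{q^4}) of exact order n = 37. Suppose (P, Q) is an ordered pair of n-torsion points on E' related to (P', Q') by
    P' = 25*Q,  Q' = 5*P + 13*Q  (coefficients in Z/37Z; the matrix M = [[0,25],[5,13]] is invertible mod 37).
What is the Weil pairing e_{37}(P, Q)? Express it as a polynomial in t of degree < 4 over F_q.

3576454390336 + 3912253746803*t + 1046340873358*t^2 + 8553218199753*t^3

Since e_{37}(P,P)=e_{37}(Q,Q)=1 and e_{37}(Q,P)=e_{37}(P,Q)^{-1}, expanding e_{37}(25*Q,5*P + 13*Q) leaves e(P,Q)^det(M).
Inverting 23 mod 37: 29. Thus e_{37}(P,Q) = e(P',Q')^{29}.
6-bit Miller (100101) on E'/F_{10440569834509} with a'=6069445827212, b'=0: accumulate tangent/chord ratios at Q'+S and P'+S'.
Result: e(P',Q') = 5283708028128 + 245430140502*t + 9631354923908*t^2 + 5041919676202*t^3.
Raise to 29: e(P,Q) = 3576454390336 + 3912253746803*t + 1046340873358*t^2 + 8553218199753*t^3 in mu_{37}.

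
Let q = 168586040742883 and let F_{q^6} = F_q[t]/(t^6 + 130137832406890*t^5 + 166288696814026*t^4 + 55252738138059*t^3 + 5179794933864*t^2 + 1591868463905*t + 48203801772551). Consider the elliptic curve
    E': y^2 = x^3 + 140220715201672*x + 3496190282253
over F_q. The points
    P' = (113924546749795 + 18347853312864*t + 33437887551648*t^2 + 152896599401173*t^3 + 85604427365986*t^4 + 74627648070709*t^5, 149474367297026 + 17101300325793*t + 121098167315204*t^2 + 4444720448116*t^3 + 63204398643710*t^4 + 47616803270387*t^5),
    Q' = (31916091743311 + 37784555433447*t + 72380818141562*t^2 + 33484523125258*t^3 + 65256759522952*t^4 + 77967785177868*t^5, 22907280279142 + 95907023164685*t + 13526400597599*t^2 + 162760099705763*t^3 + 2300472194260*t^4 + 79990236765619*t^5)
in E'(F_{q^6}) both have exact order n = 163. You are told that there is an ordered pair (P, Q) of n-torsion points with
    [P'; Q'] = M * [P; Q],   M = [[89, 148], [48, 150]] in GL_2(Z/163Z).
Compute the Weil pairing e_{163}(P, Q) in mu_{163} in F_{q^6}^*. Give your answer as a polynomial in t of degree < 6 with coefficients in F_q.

Under M = [[89,148],[48,150]] in GL_2(Z/163), e_{163}(P',Q') = e_{163}(P,Q)^(89*150-148*48 mod 163).
Inverting 52 mod 163: 116. Thus e_{163}(P,Q) = e(P',Q')^{116}.
n = 163 = (10100011)_2 (8 bits, wt 4); accumulate f_{163,P'}(Q'+S)/f_{163,P'}(S) along the 7-step ladder.
The quotient is 4620696092549 + 42555881253094*t + 39467273354935*t^2 + 121113368443596*t^3 + 56063081780489*t^4 + 34135111538384*t^5.
(4620696092549 + 42555881253094*t + 39467273354935*t^2 + 121113368443596*t^3 + 56063081780489*t^4 + 34135111538384*t^5)^{116} mod (168586040742883,f) = 12248256517086 + 156430114791115*t + 102182873052995*t^2 + 40779184676537*t^3 + 48929763958585*t^4 + 11267752082993*t^5.

12248256517086 + 156430114791115*t + 102182873052995*t^2 + 40779184676537*t^3 + 48929763958585*t^4 + 11267752082993*t^5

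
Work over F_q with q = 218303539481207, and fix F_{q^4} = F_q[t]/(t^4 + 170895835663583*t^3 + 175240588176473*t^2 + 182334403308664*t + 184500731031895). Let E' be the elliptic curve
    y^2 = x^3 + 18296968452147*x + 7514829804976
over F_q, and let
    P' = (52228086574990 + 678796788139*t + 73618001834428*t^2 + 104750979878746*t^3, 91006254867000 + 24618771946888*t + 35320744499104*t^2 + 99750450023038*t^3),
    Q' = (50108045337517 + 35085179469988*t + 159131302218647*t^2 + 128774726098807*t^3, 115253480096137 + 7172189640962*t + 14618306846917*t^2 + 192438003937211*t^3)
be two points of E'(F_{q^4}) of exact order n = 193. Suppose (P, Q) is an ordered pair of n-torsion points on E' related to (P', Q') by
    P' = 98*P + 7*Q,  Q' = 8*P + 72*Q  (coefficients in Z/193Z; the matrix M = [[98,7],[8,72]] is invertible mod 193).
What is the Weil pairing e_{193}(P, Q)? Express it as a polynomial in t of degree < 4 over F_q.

117560190995502 + 215314680863414*t + 46280609320637*t^2 + 125794305522203*t^3

e_{193}(aP+bQ,cP+dQ) = e_{193}(P,Q)^(ad-bc); with (a,b,c,d)=(98,7,8,72) this gives the det-193 law.
det(M) mod 193 = 52; its inverse in (Z/193)^* is 26 (check: 52*26 mod 193 = 1).
8-bit Miller (11000001) on E'/F_{218303539481207} with a'=18296968452147, b'=7514829804976: accumulate tangent/chord ratios at Q'+S and P'+S'.
e_{193}(P',Q') = 132617616619421 + 192216816278911*t + 217053785596935*t^2 + 29932881755360*t^3.
Raise to 26: e(P,Q) = 117560190995502 + 215314680863414*t + 46280609320637*t^2 + 125794305522203*t^3 in mu_{193}.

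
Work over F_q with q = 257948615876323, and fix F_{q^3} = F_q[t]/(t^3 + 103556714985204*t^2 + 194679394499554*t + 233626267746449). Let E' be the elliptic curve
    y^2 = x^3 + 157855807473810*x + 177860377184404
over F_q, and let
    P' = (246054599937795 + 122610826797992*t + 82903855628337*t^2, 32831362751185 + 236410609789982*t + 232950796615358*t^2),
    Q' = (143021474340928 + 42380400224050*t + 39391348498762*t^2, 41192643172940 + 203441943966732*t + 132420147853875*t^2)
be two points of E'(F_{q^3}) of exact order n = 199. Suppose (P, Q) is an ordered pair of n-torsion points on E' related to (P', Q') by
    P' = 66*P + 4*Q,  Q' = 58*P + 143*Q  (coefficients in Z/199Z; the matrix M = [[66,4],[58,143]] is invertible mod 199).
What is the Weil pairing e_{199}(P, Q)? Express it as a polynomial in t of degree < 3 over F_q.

217995083371930 + 238140926027405*t + 68595178945285*t^2

e_{199} is bilinear + alternating on E[199], so e_{199}(66*P + 4*Q, 58*P + 143*Q) = e_{199}(P,Q)^(66*143-4*58).
66*143 - 4*58 = 9206; reduced mod 199: det = 52, inverse 111.
Double-and-add over 11000111: 8-1 doublings, 5-1 additions; each step l_{T,T}/v_{2T} or l_{T,P'}/v at Q'+S for random S.
e_{199}(P',Q') = 142874060175422 + 84353826389481*t + 172535018950275*t^2.
Finally e_{199}(P,Q) = 217995083371930 + 238140926027405*t + 68595178945285*t^2.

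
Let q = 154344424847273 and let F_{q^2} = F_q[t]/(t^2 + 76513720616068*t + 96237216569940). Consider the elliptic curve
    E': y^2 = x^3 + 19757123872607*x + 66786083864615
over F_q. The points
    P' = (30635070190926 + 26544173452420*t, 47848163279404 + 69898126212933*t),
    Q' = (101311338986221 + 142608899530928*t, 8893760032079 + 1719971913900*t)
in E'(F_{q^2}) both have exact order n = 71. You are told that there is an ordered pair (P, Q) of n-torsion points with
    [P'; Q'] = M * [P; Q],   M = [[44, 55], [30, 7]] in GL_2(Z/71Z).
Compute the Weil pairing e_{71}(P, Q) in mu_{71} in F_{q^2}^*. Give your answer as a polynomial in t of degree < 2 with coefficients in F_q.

8126665016126 + 143249259784747*t

e_{71} is bilinear + alternating on E[71], so e_{71}(44*P + 55*Q, 30*P + 7*Q) = e_{71}(P,Q)^(44*7-55*30).
44*7 - 55*30 = -1342; reduced mod 71: det = 7, inverse 61.
Double-and-add over 1000111: 7-1 doublings, 4-1 additions; each step l_{T,T}/v_{2T} or l_{T,P'}/v at Q'+S for random S.
Miller gives e_{71}(P',Q') = 85123757478159 + 26491102728194*t in F_{154344424847273^2}.
e_{71}(P,Q) = (85123757478159 + 26491102728194*t)^{61} = 8126665016126 + 143249259784747*t.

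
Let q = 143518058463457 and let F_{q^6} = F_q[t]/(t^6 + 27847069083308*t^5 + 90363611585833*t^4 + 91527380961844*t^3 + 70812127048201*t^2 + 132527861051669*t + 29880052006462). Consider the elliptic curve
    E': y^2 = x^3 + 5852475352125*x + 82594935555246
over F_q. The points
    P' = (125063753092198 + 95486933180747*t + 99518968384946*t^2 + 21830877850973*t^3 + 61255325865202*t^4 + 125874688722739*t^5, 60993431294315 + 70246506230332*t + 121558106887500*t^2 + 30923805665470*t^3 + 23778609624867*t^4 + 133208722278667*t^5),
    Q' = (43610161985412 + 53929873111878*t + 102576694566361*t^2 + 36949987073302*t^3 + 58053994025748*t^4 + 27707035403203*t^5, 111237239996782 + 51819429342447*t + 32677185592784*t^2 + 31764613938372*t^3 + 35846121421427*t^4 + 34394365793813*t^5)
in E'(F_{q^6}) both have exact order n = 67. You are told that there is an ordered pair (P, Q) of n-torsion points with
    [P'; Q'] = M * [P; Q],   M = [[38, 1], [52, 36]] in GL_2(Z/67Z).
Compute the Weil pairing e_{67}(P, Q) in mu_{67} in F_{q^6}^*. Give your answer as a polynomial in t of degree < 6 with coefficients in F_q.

19247799933657 + 51679760665897*t + 30016568267440*t^2 + 116269897150408*t^3 + 106638494922403*t^4 + 139947198945054*t^5

e_{67}(aP+bQ,cP+dQ) = e_{67}(P,Q)^(ad-bc); with (a,b,c,d)=(38,1,52,36) this gives the det-67 law.
Inverting 43 mod 67: 53. Thus e_{67}(P,Q) = e(P',Q')^{53}.
Miller loop for e_{67} over F_{143518058463457^6}: bits of 67 = 1000011; 6 double steps + 2 add steps, l/v at each.
Result: e(P',Q') = 13140965901627 + 130602071564054*t + 51397436010798*t^2 + 80993236429550*t^3 + 41902034705631*t^4 + 50671729435088*t^5.
Finally e_{67}(P,Q) = 19247799933657 + 51679760665897*t + 30016568267440*t^2 + 116269897150408*t^3 + 106638494922403*t^4 + 139947198945054*t^5.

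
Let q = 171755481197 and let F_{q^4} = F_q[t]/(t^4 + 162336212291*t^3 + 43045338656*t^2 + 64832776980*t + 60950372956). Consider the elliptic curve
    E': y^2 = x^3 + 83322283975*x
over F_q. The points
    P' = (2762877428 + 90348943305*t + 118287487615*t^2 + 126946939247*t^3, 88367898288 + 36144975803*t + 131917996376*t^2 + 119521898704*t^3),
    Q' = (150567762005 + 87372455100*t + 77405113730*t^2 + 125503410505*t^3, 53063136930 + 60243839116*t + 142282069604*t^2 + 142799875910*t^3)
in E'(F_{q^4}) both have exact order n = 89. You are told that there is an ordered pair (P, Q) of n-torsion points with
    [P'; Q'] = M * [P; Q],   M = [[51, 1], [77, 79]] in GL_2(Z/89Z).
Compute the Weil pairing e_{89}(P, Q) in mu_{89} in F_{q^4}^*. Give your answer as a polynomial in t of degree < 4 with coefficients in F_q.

98761050199 + 7035344845*t + 140664600250*t^2 + 115522968874*t^3

Since e_{89}(P,P)=e_{89}(Q,Q)=1 and e_{89}(Q,P)=e_{89}(P,Q)^{-1}, expanding e_{89}(51*P + 1*Q,77*P + 79*Q) leaves e(P,Q)^det(M).
51*79 - 1*77 = 3952; reduced mod 89: det = 36, inverse 47.
7-bit Miller (1011001) on E'/F_{171755481197} with a'=83322283975, b'=0: accumulate tangent/chord ratios at Q'+S and P'+S'.
e_{89}(P',Q') = 84333695283 + 77232915417*t + 163962092681*t^2 + 60820248471*t^3.
Hence e(P,Q) = 98761050199 + 7035344845*t + 140664600250*t^2 + 115522968874*t^3 in F_{171755481197^4}^*.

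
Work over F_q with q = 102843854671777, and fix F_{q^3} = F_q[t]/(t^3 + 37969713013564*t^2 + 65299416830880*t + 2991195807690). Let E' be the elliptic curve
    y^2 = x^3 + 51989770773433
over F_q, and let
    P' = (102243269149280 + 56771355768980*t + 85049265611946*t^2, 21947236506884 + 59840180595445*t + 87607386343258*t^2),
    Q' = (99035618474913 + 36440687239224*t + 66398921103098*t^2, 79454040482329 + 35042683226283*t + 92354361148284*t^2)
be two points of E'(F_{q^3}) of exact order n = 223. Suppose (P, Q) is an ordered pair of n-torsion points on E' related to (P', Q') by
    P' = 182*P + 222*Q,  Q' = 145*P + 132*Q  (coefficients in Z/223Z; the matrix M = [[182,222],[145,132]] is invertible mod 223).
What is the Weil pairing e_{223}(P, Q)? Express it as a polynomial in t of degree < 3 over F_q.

54820134537634 + 70200306404750*t + 80810840235804*t^2

Alternating bilinearity on E[223] (values in mu_{223} in F_{102843854671777^3}) gives e(P',Q') = e(P,Q)^det(M).
Inverting 85 mod 223: 21. Thus e_{223}(P,Q) = e(P',Q')^{21}.
8-bit Miller (11011111) on E'/F_{102843854671777} with a'=0, b'=51989770773433: accumulate tangent/chord ratios at Q'+S and P'+S'.
Miller gives e_{223}(P',Q') = 15451382401393 + 91690564358705*t + 91010108263132*t^2 in F_{102843854671777^3}.
Thus e_{223}(P,Q) = 54820134537634 + 70200306404750*t + 80810840235804*t^2.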